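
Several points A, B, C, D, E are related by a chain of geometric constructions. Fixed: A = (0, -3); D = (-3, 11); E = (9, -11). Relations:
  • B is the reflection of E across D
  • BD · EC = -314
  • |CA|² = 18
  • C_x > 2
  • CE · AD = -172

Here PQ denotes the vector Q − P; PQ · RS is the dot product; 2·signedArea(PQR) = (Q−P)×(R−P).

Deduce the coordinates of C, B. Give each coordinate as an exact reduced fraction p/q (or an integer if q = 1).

1. C_x = 3  [line 3·x + -14·y + -9 = 0 ∩ |CA|² = 18]
2. C_y = 0  [line 3·x + -14·y + -9 = 0 ∩ |CA|² = 18]
   → C = (3, 0)
3. B_x = -15  [B is the reflection of E across D]
4. B_y = 33  [B is the reflection of E across D]
   → B = (-15, 33)

B = (-15, 33)
C = (3, 0)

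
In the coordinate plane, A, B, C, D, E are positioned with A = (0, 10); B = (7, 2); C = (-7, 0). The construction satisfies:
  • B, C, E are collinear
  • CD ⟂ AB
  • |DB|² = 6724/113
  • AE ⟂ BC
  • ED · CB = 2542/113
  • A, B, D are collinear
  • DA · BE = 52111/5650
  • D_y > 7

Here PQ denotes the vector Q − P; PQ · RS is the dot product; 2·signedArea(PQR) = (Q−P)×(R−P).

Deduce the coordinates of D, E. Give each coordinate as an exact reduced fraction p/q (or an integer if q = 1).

D = (217/113, 882/113)
E = (63/50, 59/50)

1. D_x = 217/113  [A, B, D are collinear ∩ CD ⟂ AB]
2. D_y = 882/113  [A, B, D are collinear ∩ CD ⟂ AB]
   → D = (217/113, 882/113)
3. E_x = 63/50  [B, C, E are collinear ∩ AE ⟂ BC]
4. E_y = 59/50  [B, C, E are collinear ∩ AE ⟂ BC]
   → E = (63/50, 59/50)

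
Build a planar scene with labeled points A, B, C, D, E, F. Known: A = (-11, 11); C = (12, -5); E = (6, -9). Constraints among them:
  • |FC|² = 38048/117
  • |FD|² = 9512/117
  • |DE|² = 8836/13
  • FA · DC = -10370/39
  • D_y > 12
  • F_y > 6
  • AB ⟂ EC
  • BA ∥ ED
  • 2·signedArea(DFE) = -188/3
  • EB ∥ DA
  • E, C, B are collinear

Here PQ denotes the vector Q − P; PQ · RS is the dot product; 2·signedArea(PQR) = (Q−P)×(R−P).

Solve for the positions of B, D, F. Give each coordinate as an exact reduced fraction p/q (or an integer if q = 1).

B = (45/13, -139/13)
D = (-110/13, 165/13)
F = (-64/39, 265/39)

1. B_x = 45/13  [E, C, B are collinear ∩ AB ⟂ EC]
2. B_y = -139/13  [E, C, B are collinear ∩ AB ⟂ EC]
   → B = (45/13, -139/13)
3. D_x = -110/13  [EB ∥ DA ∩ BA ∥ ED]
4. D_y = 165/13  [EB ∥ DA ∩ BA ∥ ED]
   → D = (-110/13, 165/13)
5. F_x = -64/39  [FA · DC = -10370/39 ∩ 2·signedArea(DFE) = -188/3]
6. F_y = 265/39  [FA · DC = -10370/39 ∩ 2·signedArea(DFE) = -188/3]
   → F = (-64/39, 265/39)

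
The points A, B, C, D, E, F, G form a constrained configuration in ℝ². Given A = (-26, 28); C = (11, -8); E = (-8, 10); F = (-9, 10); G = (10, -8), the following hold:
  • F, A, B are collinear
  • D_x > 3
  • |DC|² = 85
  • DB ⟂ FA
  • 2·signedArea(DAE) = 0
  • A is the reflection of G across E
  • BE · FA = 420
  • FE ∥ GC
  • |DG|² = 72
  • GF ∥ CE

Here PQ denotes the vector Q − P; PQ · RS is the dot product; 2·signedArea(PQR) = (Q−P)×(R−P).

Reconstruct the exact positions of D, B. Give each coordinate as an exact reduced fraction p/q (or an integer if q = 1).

B = (1912/613, -1736/613)
D = (4, -2)

1. B_x = 1912/613  [F, A, B are collinear ∩ BE · FA = 420]
2. B_y = -1736/613  [F, A, B are collinear ∩ BE · FA = 420]
   → B = (1912/613, -1736/613)
3. D_x = 4  [2·signedArea(DAE) = 0 ∩ DB ⟂ FA]
4. D_y = -2  [2·signedArea(DAE) = 0 ∩ DB ⟂ FA]
   → D = (4, -2)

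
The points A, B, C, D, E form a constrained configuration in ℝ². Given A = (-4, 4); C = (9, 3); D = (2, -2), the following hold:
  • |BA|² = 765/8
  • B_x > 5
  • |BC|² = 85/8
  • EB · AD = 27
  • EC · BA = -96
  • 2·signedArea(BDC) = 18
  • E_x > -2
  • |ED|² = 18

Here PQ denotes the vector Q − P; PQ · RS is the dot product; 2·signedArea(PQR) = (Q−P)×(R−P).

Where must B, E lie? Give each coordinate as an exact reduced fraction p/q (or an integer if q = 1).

B = (23/4, 13/4)
E = (-1, 1)

1. B_x = 23/4  [line -5·x + 7·y + 6 = 0 ∩ |BA|² = 765/8]
2. B_y = 13/4  [line -5·x + 7·y + 6 = 0 ∩ |BA|² = 765/8]
   → B = (23/4, 13/4)
3. E_x = -1  [EC · BA = -96 ∩ EB · AD = 27]
4. E_y = 1  [EC · BA = -96 ∩ EB · AD = 27]
   → E = (-1, 1)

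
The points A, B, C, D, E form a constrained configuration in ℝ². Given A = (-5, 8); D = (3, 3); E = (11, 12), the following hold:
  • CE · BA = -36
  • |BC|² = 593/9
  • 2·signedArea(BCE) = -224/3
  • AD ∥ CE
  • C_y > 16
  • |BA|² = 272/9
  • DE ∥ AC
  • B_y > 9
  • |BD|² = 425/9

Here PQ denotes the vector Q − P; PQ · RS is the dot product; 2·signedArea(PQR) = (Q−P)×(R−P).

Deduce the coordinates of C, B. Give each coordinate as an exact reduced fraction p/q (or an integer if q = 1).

1. C_x = 3  [AD ∥ CE ∩ DE ∥ AC]
2. C_y = 17  [AD ∥ CE ∩ DE ∥ AC]
   → C = (3, 17)
3. B_x = 1/3  [2·signedArea(BCE) = -224/3 ∩ CE · BA = -36]
4. B_y = 28/3  [2·signedArea(BCE) = -224/3 ∩ CE · BA = -36]
   → B = (1/3, 28/3)

B = (1/3, 28/3)
C = (3, 17)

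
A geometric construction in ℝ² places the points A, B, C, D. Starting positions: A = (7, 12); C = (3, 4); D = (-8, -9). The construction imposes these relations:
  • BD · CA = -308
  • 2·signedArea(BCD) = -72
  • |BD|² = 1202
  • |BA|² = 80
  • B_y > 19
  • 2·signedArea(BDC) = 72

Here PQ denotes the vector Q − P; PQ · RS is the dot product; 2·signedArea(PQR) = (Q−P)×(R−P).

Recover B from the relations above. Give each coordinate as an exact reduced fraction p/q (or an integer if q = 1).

1. B_x = 11  [2·signedArea(BDC) = 72 ∩ BD · CA = -308]
2. B_y = 20  [2·signedArea(BDC) = 72 ∩ BD · CA = -308]
   → B = (11, 20)

B = (11, 20)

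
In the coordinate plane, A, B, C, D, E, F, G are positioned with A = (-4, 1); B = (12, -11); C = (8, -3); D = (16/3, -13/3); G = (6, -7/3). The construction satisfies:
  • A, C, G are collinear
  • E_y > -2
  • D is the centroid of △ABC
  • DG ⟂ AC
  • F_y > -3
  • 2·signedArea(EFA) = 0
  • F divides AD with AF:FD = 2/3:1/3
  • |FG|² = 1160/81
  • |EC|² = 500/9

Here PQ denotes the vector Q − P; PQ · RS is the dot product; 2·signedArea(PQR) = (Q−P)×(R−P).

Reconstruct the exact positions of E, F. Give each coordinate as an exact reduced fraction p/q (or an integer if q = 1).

1. F_x = 20/9  [F divides AD with AF:FD = 2/3:1/3]
2. F_y = -23/9  [F divides AD with AF:FD = 2/3:1/3]
   → F = (20/9, -23/9)
3. E_x = 2/3  [line -32/9·x + -56/9·y + -8 = 0 ∩ |EC|² = 500/9]
4. E_y = -5/3  [line -32/9·x + -56/9·y + -8 = 0 ∩ |EC|² = 500/9]
   → E = (2/3, -5/3)

E = (2/3, -5/3)
F = (20/9, -23/9)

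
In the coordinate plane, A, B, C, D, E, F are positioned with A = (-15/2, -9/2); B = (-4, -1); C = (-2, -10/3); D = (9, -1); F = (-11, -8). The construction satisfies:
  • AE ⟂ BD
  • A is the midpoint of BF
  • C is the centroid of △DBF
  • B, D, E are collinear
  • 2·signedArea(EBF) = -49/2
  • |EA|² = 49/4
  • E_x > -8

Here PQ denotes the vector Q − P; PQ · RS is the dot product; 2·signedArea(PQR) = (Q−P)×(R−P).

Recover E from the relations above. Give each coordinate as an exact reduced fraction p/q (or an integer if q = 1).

E = (-15/2, -1)

1. E_x = -15/2  [B, D, E are collinear ∩ AE ⟂ BD]
2. E_y = -1  [B, D, E are collinear ∩ AE ⟂ BD]
   → E = (-15/2, -1)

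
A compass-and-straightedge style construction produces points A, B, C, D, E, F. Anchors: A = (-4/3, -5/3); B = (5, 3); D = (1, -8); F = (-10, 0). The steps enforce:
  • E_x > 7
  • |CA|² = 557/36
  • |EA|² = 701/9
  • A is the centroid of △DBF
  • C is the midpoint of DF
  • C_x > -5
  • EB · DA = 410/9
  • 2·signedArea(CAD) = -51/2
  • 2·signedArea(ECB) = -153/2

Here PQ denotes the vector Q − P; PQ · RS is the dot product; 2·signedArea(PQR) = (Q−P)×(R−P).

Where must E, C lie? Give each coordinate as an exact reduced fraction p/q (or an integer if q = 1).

C = (-9/2, -4)
E = (22/3, -10/3)

1. E_x = 22/3  [line 7/3·x + -19/3·y + -344/9 = 0 ∩ |EA|² = 701/9]
2. E_y = -10/3  [line 7/3·x + -19/3·y + -344/9 = 0 ∩ |EA|² = 701/9]
   → E = (22/3, -10/3)
3. C_x = -9/2  [2·signedArea(ECB) = -153/2 ∩ C is the midpoint of DF]
4. C_y = -4  [2·signedArea(ECB) = -153/2 ∩ C is the midpoint of DF]
   → C = (-9/2, -4)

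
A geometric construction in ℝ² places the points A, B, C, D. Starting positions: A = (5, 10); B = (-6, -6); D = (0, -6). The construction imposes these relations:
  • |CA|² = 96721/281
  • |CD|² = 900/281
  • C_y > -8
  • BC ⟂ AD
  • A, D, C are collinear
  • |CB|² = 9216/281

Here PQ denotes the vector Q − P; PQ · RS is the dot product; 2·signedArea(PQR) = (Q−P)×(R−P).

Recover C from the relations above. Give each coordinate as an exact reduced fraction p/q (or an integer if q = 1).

C = (-150/281, -2166/281)

1. C_x = -150/281  [A, D, C are collinear ∩ BC ⟂ AD]
2. C_y = -2166/281  [A, D, C are collinear ∩ BC ⟂ AD]
   → C = (-150/281, -2166/281)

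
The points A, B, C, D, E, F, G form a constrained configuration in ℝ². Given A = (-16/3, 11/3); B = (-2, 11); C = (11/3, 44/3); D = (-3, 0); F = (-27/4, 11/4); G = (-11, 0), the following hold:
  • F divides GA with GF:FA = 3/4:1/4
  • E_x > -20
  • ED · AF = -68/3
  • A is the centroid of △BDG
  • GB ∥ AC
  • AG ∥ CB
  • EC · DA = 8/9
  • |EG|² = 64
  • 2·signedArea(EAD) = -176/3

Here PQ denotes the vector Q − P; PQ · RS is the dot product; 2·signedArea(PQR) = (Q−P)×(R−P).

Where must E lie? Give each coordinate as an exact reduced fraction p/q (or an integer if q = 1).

E = (-19, 0)

1. E_x = -19  [EC · DA = 8/9 ∩ 2·signedArea(EAD) = -176/3]
2. E_y = 0  [EC · DA = 8/9 ∩ 2·signedArea(EAD) = -176/3]
   → E = (-19, 0)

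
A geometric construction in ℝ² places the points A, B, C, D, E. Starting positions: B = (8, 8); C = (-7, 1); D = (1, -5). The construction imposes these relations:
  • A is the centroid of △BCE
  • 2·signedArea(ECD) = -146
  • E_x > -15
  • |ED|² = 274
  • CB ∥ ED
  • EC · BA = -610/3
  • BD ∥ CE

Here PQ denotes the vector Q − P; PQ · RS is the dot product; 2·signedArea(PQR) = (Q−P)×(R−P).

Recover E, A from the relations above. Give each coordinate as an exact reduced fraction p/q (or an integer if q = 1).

A = (-13/3, -1)
E = (-14, -12)

1. E_x = -14  [CB ∥ ED ∩ BD ∥ CE]
2. E_y = -12  [CB ∥ ED ∩ BD ∥ CE]
   → E = (-14, -12)
3. A_x = -13/3  [A is the centroid of △BCE]
4. A_y = -1  [A is the centroid of △BCE]
   → A = (-13/3, -1)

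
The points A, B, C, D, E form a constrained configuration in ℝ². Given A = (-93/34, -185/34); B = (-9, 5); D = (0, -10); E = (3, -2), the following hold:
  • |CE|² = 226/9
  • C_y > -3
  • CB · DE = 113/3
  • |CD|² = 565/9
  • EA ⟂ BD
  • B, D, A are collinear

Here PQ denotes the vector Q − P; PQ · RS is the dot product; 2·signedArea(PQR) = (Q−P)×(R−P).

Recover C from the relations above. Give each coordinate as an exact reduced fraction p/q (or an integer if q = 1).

1. C_x = -2  [line -3·x + -8·y + -74/3 = 0 ∩ |CE|² = 226/9]
2. C_y = -7/3  [line -3·x + -8·y + -74/3 = 0 ∩ |CE|² = 226/9]
   → C = (-2, -7/3)

C = (-2, -7/3)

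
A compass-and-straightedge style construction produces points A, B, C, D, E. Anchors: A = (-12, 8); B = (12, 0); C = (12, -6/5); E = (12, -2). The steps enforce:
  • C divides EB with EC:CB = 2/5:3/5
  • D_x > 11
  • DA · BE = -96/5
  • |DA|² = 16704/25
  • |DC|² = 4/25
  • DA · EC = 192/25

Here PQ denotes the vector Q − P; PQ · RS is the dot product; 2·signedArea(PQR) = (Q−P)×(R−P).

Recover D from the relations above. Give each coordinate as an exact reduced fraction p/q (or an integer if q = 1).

1. D_y = -8/5  [DA · BE = -96/5]
2. D_x = 12  [|DA|² = 16704/25]
   → D = (12, -8/5)

D = (12, -8/5)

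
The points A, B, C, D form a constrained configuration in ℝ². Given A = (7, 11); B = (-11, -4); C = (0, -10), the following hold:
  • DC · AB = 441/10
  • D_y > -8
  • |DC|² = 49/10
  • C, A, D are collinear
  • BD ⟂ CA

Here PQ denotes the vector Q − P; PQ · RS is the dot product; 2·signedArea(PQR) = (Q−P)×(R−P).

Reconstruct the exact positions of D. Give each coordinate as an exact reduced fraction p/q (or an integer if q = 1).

1. D_x = 7/10  [C, A, D are collinear ∩ BD ⟂ CA]
2. D_y = -79/10  [C, A, D are collinear ∩ BD ⟂ CA]
   → D = (7/10, -79/10)

D = (7/10, -79/10)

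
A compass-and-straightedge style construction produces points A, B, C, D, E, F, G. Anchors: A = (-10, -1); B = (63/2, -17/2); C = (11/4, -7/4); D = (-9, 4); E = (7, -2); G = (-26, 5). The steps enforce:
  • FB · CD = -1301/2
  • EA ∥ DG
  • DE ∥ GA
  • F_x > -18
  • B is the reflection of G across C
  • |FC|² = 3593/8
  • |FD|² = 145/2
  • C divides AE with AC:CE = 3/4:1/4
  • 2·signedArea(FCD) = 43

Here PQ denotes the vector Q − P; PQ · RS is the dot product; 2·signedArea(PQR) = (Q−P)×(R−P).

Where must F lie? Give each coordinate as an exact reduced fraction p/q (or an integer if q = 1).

F = (-35/2, 9/2)

1. F_x = -35/2  [FB · CD = -1301/2 ∩ 2·signedArea(FCD) = 43]
2. F_y = 9/2  [FB · CD = -1301/2 ∩ 2·signedArea(FCD) = 43]
   → F = (-35/2, 9/2)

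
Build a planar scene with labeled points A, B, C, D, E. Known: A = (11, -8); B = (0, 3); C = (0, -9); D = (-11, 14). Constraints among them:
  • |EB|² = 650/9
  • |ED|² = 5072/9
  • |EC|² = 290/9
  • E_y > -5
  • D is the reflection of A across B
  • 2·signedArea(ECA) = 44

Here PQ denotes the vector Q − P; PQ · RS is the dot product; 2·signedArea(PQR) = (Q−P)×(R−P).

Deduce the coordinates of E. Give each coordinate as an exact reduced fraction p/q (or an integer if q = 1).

1. E_x = 11/3  [line -1·x + 11·y + 55 = 0 ∩ |EC|² = 290/9]
2. E_y = -14/3  [line -1·x + 11·y + 55 = 0 ∩ |EC|² = 290/9]
   → E = (11/3, -14/3)

E = (11/3, -14/3)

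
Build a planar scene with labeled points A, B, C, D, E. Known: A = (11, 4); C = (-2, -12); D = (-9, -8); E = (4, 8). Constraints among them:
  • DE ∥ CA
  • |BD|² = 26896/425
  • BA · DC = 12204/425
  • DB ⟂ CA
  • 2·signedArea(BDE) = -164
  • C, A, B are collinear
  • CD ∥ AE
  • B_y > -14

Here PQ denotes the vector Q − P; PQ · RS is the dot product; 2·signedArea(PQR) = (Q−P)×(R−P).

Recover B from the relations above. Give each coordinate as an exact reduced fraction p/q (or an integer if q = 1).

B = (-1201/425, -5532/425)

1. B_x = -1201/425  [C, A, B are collinear ∩ DB ⟂ CA]
2. B_y = -5532/425  [C, A, B are collinear ∩ DB ⟂ CA]
   → B = (-1201/425, -5532/425)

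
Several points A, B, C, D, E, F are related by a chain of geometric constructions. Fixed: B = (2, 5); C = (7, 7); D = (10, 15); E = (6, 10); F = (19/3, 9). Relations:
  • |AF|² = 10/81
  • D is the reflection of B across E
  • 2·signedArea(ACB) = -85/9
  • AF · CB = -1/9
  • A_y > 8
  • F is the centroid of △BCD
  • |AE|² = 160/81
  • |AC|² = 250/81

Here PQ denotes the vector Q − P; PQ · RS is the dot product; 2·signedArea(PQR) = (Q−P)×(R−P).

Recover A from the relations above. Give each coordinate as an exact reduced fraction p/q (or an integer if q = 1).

A = (58/9, 26/3)

1. A_x = 58/9  [2·signedArea(ACB) = -85/9 ∩ AF · CB = -1/9]
2. A_y = 26/3  [2·signedArea(ACB) = -85/9 ∩ AF · CB = -1/9]
   → A = (58/9, 26/3)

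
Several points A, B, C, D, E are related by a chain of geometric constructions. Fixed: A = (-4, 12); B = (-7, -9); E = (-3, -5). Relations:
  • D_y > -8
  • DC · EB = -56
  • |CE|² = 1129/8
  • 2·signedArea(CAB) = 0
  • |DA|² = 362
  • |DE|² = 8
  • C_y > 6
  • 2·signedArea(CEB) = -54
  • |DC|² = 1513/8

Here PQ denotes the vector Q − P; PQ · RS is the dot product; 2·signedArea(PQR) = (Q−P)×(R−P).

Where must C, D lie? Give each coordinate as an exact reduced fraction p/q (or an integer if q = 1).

1. C_x = -19/4  [2·signedArea(CAB) = 0 ∩ 2·signedArea(CEB) = -54]
2. C_y = 27/4  [2·signedArea(CAB) = 0 ∩ 2·signedArea(CEB) = -54]
   → C = (-19/4, 27/4)
3. D_x = -5  [line 4·x + 4·y + 48 = 0 ∩ |DE|² = 8]
4. D_y = -7  [line 4·x + 4·y + 48 = 0 ∩ |DE|² = 8]
   → D = (-5, -7)

C = (-19/4, 27/4)
D = (-5, -7)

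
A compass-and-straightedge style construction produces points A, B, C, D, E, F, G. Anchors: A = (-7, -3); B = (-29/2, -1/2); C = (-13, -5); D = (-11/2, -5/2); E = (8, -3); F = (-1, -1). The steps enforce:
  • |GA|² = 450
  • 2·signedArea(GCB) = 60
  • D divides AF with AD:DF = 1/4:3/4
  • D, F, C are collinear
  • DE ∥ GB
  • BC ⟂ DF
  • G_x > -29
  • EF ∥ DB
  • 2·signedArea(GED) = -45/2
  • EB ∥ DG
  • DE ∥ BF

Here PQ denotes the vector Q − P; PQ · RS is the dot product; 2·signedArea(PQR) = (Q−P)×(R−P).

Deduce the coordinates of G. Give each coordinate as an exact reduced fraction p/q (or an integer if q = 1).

G = (-28, 0)

1. G_x = -28  [DE ∥ GB ∩ EB ∥ DG]
2. G_y = 0  [DE ∥ GB ∩ EB ∥ DG]
   → G = (-28, 0)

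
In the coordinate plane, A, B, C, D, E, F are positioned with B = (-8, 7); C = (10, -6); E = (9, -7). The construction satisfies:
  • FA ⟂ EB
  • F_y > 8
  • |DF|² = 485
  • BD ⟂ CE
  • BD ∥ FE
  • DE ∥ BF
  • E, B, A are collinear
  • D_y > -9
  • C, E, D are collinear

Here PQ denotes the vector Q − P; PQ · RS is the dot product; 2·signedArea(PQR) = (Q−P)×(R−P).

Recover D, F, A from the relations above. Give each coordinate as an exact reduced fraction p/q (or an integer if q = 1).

1. D_x = 15/2  [C, E, D are collinear ∩ BD ⟂ CE]
2. D_y = -17/2  [C, E, D are collinear ∩ BD ⟂ CE]
   → D = (15/2, -17/2)
3. F_x = -13/2  [BD ∥ FE ∩ DE ∥ BF]
4. F_y = 17/2  [BD ∥ FE ∩ DE ∥ BF]
   → F = (-13/2, 17/2)
5. A_x = -7607/970  [E, B, A are collinear ∩ FA ⟂ EB]
6. A_y = 3332/485  [E, B, A are collinear ∩ FA ⟂ EB]
   → A = (-7607/970, 3332/485)

A = (-7607/970, 3332/485)
D = (15/2, -17/2)
F = (-13/2, 17/2)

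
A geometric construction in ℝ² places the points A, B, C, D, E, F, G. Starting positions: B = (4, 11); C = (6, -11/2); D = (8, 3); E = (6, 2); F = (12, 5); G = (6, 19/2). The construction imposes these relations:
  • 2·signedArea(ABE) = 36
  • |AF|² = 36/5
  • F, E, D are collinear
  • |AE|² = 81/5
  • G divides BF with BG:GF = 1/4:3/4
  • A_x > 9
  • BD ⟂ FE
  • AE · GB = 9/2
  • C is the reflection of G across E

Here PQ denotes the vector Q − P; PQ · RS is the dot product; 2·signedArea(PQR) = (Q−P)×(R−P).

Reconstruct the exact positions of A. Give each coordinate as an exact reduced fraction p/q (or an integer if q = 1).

A = (48/5, 19/5)

1. A_x = 48/5  [2·signedArea(ABE) = 36 ∩ AE · GB = 9/2]
2. A_y = 19/5  [2·signedArea(ABE) = 36 ∩ AE · GB = 9/2]
   → A = (48/5, 19/5)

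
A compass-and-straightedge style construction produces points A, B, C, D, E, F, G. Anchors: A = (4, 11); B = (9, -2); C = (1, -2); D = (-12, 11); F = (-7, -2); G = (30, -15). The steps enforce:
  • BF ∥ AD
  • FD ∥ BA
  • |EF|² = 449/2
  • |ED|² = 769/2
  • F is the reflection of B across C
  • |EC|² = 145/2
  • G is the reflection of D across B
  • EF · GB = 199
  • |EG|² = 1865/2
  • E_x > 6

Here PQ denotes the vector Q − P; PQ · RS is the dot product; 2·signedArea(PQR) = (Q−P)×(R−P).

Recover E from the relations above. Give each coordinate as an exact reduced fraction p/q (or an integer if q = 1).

1. E_x = 13/2  [line 21·x + -13·y + -78 = 0 ∩ |ED|² = 769/2]
2. E_y = 9/2  [line 21·x + -13·y + -78 = 0 ∩ |ED|² = 769/2]
   → E = (13/2, 9/2)

E = (13/2, 9/2)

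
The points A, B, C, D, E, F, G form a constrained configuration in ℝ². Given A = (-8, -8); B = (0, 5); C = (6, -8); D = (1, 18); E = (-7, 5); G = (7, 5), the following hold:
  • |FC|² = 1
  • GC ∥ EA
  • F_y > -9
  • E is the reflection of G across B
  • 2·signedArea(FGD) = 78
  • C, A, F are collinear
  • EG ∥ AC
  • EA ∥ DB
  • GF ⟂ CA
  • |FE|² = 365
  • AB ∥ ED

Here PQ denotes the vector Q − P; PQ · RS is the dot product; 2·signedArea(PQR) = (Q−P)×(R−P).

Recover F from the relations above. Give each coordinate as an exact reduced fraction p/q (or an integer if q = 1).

1. F_x = 7  [C, A, F are collinear ∩ GF ⟂ CA]
2. F_y = -8  [C, A, F are collinear ∩ GF ⟂ CA]
   → F = (7, -8)

F = (7, -8)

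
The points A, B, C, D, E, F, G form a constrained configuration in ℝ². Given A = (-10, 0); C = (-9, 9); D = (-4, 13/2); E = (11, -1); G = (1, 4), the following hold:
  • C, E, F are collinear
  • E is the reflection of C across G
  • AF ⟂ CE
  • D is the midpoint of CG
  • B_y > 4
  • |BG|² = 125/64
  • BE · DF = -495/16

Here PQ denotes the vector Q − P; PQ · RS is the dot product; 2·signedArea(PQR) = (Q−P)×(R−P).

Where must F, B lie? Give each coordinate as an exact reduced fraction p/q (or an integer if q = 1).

B = (-1/4, 37/8)
F = (-31/5, 38/5)

1. F_x = -31/5  [C, E, F are collinear ∩ AF ⟂ CE]
2. F_y = 38/5  [C, E, F are collinear ∩ AF ⟂ CE]
   → F = (-31/5, 38/5)
3. B_x = -1/4  [line 11/5·x + -11/10·y + 451/80 = 0 ∩ |BG|² = 125/64]
4. B_y = 37/8  [line 11/5·x + -11/10·y + 451/80 = 0 ∩ |BG|² = 125/64]
   → B = (-1/4, 37/8)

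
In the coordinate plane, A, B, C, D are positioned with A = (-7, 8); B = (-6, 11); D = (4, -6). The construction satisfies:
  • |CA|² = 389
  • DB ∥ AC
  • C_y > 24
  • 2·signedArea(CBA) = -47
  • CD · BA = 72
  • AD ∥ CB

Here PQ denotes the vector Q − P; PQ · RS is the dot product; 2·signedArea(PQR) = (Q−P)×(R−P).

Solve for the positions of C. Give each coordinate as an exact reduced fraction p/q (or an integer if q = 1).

1. C_x = -17  [AD ∥ CB ∩ DB ∥ AC]
2. C_y = 25  [AD ∥ CB ∩ DB ∥ AC]
   → C = (-17, 25)

C = (-17, 25)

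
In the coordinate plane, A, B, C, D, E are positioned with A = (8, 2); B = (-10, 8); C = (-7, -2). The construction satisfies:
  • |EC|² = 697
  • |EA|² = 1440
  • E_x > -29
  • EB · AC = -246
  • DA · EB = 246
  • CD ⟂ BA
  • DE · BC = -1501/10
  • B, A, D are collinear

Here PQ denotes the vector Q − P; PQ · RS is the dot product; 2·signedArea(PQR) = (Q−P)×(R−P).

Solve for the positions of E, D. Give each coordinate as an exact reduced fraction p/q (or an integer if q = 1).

D = (-43/10, 61/10)
E = (-28, 14)

1. D_x = -43/10  [B, A, D are collinear ∩ CD ⟂ BA]
2. D_y = 61/10  [B, A, D are collinear ∩ CD ⟂ BA]
   → D = (-43/10, 61/10)
3. E_x = -28  [EB · AC = -246 ∩ DA · EB = 246]
4. E_y = 14  [EB · AC = -246 ∩ DA · EB = 246]
   → E = (-28, 14)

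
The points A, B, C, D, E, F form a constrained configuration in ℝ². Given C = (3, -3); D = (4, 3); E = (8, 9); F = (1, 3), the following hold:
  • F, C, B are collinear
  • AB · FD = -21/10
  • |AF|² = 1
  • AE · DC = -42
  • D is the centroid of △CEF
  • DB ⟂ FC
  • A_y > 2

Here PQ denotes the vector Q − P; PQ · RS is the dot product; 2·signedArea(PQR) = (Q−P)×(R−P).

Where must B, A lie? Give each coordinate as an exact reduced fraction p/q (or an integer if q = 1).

1. B_x = 13/10  [F, C, B are collinear ∩ DB ⟂ FC]
2. B_y = 21/10  [F, C, B are collinear ∩ DB ⟂ FC]
   → B = (13/10, 21/10)
3. A_x = 2  [AB · FD = -21/10 ∩ AE · DC = -42]
4. A_y = 3  [AB · FD = -21/10 ∩ AE · DC = -42]
   → A = (2, 3)

A = (2, 3)
B = (13/10, 21/10)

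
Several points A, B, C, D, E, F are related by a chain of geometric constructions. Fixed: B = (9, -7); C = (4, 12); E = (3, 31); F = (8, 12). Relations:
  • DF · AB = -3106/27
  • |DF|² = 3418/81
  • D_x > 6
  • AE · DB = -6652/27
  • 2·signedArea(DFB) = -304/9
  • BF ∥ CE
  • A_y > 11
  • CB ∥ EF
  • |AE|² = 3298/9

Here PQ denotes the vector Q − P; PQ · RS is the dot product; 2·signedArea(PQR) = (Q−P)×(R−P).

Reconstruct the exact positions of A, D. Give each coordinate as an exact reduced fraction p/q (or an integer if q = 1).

1. D_x = 59/9  [line 19·x + 1·y + -1172/9 = 0 ∩ |DF|² = 3418/81]
2. D_y = 17/3  [line 19·x + 1·y + -1172/9 = 0 ∩ |DF|² = 3418/81]
   → D = (59/9, 17/3)
3. A_x = 16/3  [AE · DB = -6652/27 ∩ DF · AB = -3106/27]
4. A_y = 12  [AE · DB = -6652/27 ∩ DF · AB = -3106/27]
   → A = (16/3, 12)

A = (16/3, 12)
D = (59/9, 17/3)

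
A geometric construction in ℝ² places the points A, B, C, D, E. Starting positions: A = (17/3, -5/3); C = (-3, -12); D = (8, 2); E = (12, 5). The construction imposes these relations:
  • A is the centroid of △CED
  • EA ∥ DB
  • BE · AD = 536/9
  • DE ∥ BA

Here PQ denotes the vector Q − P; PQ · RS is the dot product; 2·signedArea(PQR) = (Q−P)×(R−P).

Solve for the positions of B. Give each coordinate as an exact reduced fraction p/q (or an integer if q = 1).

B = (5/3, -14/3)

1. B_x = 5/3  [DE ∥ BA ∩ EA ∥ DB]
2. B_y = -14/3  [DE ∥ BA ∩ EA ∥ DB]
   → B = (5/3, -14/3)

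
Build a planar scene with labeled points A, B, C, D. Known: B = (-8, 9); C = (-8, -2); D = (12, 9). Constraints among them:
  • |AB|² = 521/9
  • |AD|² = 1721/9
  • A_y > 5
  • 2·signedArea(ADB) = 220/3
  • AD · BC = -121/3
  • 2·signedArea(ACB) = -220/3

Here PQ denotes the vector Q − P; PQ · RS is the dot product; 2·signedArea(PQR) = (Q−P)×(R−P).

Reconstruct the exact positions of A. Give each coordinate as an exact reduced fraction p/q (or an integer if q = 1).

A = (-4/3, 16/3)

1. A_x = -4/3  [2·signedArea(ACB) = -220/3 ∩ AD · BC = -121/3]
2. A_y = 16/3  [2·signedArea(ACB) = -220/3 ∩ AD · BC = -121/3]
   → A = (-4/3, 16/3)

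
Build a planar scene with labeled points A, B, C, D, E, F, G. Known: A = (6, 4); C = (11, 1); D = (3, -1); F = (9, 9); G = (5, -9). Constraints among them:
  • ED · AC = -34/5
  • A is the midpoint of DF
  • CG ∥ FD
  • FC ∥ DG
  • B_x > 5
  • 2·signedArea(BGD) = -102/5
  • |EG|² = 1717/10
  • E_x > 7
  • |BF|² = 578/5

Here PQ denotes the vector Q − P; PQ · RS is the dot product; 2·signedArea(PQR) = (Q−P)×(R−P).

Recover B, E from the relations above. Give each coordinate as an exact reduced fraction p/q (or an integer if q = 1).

1. B_x = 28/5  [line -8·x + -2·y + 212/5 = 0 ∩ |BF|² = 578/5]
2. B_y = -6/5  [line -8·x + -2·y + 212/5 = 0 ∩ |BF|² = 578/5]
   → B = (28/5, -6/5)
3. E_x = 73/10  [line -5·x + 3·y + 124/5 = 0 ∩ |EG|² = 1717/10]
4. E_y = 39/10  [line -5·x + 3·y + 124/5 = 0 ∩ |EG|² = 1717/10]
   → E = (73/10, 39/10)

B = (28/5, -6/5)
E = (73/10, 39/10)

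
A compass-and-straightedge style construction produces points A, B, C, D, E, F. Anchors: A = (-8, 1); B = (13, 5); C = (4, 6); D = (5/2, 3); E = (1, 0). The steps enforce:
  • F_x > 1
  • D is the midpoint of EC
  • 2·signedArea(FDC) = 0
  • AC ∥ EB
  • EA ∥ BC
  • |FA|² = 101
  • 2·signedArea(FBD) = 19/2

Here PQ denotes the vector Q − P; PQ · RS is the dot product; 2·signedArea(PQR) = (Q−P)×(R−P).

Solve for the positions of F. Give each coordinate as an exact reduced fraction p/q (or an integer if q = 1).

1. F_x = 2  [2·signedArea(FDC) = 0 ∩ 2·signedArea(FBD) = 19/2]
2. F_y = 2  [2·signedArea(FDC) = 0 ∩ 2·signedArea(FBD) = 19/2]
   → F = (2, 2)

F = (2, 2)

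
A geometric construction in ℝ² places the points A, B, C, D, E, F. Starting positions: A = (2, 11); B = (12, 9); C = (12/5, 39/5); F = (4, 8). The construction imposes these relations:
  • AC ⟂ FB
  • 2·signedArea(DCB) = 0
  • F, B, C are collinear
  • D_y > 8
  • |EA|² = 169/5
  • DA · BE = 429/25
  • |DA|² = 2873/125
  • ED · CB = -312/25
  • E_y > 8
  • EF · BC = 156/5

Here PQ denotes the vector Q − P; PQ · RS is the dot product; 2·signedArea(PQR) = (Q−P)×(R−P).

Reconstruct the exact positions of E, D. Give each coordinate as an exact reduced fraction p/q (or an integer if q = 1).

D = (148/25, 206/25)
E = (36/5, 42/5)

1. D_x = 148/25  [line -6/5·x + 48/5·y + -72 = 0 ∩ |DA|² = 2873/125]
2. D_y = 206/25  [line -6/5·x + 48/5·y + -72 = 0 ∩ |DA|² = 2873/125]
   → D = (148/25, 206/25)
3. E_x = 36/5  [EF · BC = 156/5 ∩ DA · BE = 429/25]
4. E_y = 42/5  [EF · BC = 156/5 ∩ DA · BE = 429/25]
   → E = (36/5, 42/5)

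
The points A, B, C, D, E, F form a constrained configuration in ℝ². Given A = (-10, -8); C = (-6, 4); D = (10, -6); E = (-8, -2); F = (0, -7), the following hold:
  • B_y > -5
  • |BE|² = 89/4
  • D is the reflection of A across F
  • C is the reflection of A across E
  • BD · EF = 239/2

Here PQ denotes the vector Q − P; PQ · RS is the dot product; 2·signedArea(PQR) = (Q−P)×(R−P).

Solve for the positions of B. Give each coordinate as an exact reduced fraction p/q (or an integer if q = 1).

B = (-4, -9/2)

1. B_x = -4  [line -8·x + 5·y + -19/2 = 0 ∩ |BE|² = 89/4]
2. B_y = -9/2  [line -8·x + 5·y + -19/2 = 0 ∩ |BE|² = 89/4]
   → B = (-4, -9/2)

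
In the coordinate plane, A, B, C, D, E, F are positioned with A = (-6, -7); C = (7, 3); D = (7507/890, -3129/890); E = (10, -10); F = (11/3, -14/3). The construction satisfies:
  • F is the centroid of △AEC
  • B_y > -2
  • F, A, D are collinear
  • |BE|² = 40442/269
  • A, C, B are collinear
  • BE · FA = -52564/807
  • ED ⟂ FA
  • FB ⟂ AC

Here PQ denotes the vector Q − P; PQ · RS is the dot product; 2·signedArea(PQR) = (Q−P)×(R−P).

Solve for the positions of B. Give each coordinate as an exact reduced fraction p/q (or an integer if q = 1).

1. B_x = 323/269  [A, C, B are collinear ∩ FB ⟂ AC]
2. B_y = -393/269  [A, C, B are collinear ∩ FB ⟂ AC]
   → B = (323/269, -393/269)

B = (323/269, -393/269)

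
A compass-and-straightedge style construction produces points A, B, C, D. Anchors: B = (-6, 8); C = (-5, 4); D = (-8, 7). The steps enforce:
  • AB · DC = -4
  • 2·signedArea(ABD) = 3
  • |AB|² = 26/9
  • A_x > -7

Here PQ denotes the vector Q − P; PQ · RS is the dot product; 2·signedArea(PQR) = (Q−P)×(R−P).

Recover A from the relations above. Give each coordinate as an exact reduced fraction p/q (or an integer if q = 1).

A = (-19/3, 19/3)

1. A_x = -19/3  [AB · DC = -4 ∩ 2·signedArea(ABD) = 3]
2. A_y = 19/3  [AB · DC = -4 ∩ 2·signedArea(ABD) = 3]
   → A = (-19/3, 19/3)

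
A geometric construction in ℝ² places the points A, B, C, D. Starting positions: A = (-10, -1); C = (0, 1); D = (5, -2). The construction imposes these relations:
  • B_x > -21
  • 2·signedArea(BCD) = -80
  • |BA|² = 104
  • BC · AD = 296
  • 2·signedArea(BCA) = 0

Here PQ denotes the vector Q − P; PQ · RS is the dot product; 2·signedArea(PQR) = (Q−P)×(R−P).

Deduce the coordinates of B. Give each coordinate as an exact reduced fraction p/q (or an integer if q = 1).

B = (-20, -3)

1. B_x = -20  [2·signedArea(BCA) = 0 ∩ BC · AD = 296]
2. B_y = -3  [2·signedArea(BCA) = 0 ∩ BC · AD = 296]
   → B = (-20, -3)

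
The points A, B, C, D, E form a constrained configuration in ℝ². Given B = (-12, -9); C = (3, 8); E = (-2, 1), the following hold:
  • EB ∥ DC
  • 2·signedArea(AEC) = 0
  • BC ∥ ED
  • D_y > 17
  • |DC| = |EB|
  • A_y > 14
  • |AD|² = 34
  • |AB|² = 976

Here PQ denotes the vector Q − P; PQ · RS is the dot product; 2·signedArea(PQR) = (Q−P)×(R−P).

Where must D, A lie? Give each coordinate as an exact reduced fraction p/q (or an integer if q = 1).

1. D_x = 13  [EB ∥ DC ∩ BC ∥ ED]
2. D_y = 18  [EB ∥ DC ∩ BC ∥ ED]
   → D = (13, 18)
3. A_x = 8  [line -7·x + 5·y + -19 = 0 ∩ |AB|² = 976]
4. A_y = 15  [line -7·x + 5·y + -19 = 0 ∩ |AB|² = 976]
   → A = (8, 15)

A = (8, 15)
D = (13, 18)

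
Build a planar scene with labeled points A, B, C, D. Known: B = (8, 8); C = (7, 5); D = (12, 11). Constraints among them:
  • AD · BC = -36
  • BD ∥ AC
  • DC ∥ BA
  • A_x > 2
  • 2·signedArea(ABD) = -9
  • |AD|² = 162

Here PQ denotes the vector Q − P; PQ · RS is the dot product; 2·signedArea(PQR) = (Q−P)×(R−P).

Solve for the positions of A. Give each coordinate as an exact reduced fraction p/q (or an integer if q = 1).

1. A_x = 3  [BD ∥ AC ∩ DC ∥ BA]
2. A_y = 2  [BD ∥ AC ∩ DC ∥ BA]
   → A = (3, 2)

A = (3, 2)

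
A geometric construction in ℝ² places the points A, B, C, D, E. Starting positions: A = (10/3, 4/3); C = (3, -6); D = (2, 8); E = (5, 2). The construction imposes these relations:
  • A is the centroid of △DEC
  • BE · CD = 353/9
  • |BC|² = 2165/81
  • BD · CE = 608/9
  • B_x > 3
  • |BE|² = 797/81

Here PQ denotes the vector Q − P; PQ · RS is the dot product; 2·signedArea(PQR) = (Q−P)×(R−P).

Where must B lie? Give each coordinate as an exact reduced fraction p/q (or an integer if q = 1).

1. B_x = 34/9  [BE · CD = 353/9 ∩ BD · CE = 608/9]
2. B_y = -8/9  [BE · CD = 353/9 ∩ BD · CE = 608/9]
   → B = (34/9, -8/9)

B = (34/9, -8/9)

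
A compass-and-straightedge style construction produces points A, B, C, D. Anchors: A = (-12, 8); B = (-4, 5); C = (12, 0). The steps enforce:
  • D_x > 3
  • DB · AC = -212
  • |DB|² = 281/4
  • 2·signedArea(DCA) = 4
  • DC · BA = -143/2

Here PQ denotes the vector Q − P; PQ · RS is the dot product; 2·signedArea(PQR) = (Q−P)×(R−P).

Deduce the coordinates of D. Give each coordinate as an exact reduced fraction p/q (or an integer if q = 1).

D = (4, 5/2)

1. D_x = 4  [2·signedArea(DCA) = 4 ∩ DC · BA = -143/2]
2. D_y = 5/2  [2·signedArea(DCA) = 4 ∩ DC · BA = -143/2]
   → D = (4, 5/2)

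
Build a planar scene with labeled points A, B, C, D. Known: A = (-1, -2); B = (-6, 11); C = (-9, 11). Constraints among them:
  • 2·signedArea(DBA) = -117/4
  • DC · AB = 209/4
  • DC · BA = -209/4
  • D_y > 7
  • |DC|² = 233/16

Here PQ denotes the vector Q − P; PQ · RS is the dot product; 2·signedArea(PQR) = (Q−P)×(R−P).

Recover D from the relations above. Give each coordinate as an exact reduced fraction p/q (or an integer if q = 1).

1. D_x = -7  [DC · BA = -209/4 ∩ 2·signedArea(DBA) = -117/4]
2. D_y = 31/4  [DC · BA = -209/4 ∩ 2·signedArea(DBA) = -117/4]
   → D = (-7, 31/4)

D = (-7, 31/4)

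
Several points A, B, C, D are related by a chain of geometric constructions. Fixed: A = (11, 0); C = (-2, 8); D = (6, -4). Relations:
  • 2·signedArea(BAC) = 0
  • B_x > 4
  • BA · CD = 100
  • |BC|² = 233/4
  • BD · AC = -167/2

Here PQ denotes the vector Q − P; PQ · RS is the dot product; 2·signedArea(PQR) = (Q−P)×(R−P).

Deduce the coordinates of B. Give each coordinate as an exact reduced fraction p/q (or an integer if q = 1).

B = (9/2, 4)

1. B_x = 9/2  [2·signedArea(BAC) = 0 ∩ BD · AC = -167/2]
2. B_y = 4  [2·signedArea(BAC) = 0 ∩ BD · AC = -167/2]
   → B = (9/2, 4)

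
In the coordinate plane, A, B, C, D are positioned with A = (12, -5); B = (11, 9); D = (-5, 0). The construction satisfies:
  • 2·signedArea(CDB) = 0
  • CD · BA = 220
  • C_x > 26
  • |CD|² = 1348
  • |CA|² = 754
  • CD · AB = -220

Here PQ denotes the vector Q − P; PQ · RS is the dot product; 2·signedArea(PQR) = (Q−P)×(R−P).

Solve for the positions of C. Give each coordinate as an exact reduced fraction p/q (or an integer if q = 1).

1. C_x = 27  [2·signedArea(CDB) = 0 ∩ CD · AB = -220]
2. C_y = 18  [2·signedArea(CDB) = 0 ∩ CD · AB = -220]
   → C = (27, 18)

C = (27, 18)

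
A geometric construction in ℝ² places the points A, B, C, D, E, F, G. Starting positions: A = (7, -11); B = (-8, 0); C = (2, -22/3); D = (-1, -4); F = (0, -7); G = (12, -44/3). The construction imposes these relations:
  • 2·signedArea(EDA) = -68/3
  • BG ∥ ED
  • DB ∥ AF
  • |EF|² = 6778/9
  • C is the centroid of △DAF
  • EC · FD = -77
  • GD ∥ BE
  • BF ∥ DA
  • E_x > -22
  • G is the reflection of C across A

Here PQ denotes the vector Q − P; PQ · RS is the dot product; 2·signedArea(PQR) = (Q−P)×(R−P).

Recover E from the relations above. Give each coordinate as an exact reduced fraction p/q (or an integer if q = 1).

E = (-21, 32/3)

1. E_x = -21  [BG ∥ ED ∩ GD ∥ BE]
2. E_y = 32/3  [BG ∥ ED ∩ GD ∥ BE]
   → E = (-21, 32/3)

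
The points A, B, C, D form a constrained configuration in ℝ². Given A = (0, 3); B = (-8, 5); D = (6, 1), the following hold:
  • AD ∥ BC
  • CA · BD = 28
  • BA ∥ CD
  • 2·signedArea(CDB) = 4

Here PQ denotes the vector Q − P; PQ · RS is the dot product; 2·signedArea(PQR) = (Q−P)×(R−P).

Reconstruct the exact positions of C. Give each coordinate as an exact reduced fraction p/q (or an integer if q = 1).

1. C_x = -2  [BA ∥ CD ∩ AD ∥ BC]
2. C_y = 3  [BA ∥ CD ∩ AD ∥ BC]
   → C = (-2, 3)

C = (-2, 3)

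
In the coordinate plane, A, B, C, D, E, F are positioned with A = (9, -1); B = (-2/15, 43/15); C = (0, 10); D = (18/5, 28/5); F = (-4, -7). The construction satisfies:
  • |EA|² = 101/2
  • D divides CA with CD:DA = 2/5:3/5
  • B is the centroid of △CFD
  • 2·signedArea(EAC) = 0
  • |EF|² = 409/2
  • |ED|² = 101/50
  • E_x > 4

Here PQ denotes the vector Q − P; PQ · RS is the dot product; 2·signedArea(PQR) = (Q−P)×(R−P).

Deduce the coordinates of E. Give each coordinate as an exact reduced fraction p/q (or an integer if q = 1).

E = (9/2, 9/2)

1. E_x = 9/2  [line -11·x + -9·y + 90 = 0 ∩ |ED|² = 101/50]
2. E_y = 9/2  [line -11·x + -9·y + 90 = 0 ∩ |ED|² = 101/50]
   → E = (9/2, 9/2)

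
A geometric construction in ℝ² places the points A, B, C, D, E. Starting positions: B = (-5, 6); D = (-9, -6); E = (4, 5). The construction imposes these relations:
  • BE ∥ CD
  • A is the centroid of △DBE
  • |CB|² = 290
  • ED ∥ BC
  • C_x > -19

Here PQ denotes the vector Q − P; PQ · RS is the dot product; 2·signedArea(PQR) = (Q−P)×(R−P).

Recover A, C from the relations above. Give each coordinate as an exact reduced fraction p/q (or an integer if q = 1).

A = (-10/3, 5/3)
C = (-18, -5)

1. A_x = -10/3  [A is the centroid of △DBE]
2. A_y = 5/3  [A is the centroid of △DBE]
   → A = (-10/3, 5/3)
3. C_x = -18  [BE ∥ CD ∩ ED ∥ BC]
4. C_y = -5  [BE ∥ CD ∩ ED ∥ BC]
   → C = (-18, -5)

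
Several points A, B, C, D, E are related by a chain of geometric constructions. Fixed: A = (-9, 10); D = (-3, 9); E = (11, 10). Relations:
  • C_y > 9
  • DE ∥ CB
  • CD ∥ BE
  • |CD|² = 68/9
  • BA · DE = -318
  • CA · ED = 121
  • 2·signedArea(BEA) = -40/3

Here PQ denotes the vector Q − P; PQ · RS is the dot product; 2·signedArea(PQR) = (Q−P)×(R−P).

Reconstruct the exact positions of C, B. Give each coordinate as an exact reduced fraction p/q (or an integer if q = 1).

B = (41/3, 32/3)
C = (-1/3, 29/3)

1. C_x = -1/3  [line 14·x + 1·y + -5 = 0 ∩ |CD|² = 68/9]
2. C_y = 29/3  [line 14·x + 1·y + -5 = 0 ∩ |CD|² = 68/9]
   → C = (-1/3, 29/3)
3. B_x = 41/3  [CD ∥ BE ∩ DE ∥ CB]
4. B_y = 32/3  [CD ∥ BE ∩ DE ∥ CB]
   → B = (41/3, 32/3)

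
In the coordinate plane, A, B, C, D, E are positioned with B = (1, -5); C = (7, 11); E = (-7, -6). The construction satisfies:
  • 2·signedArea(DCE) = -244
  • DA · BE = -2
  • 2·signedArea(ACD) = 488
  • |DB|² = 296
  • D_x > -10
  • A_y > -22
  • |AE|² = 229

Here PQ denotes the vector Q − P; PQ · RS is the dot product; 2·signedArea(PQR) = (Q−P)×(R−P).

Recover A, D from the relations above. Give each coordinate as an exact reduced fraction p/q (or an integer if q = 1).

1. D_x = -9  [line 17·x + -14·y + 279 = 0 ∩ |DB|² = 296]
2. D_y = 9  [line 17·x + -14·y + 279 = 0 ∩ |DB|² = 296]
   → D = (-9, 9)
3. A_x = -5  [2·signedArea(ACD) = 488 ∩ DA · BE = -2]
4. A_y = -21  [2·signedArea(ACD) = 488 ∩ DA · BE = -2]
   → A = (-5, -21)

A = (-5, -21)
D = (-9, 9)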